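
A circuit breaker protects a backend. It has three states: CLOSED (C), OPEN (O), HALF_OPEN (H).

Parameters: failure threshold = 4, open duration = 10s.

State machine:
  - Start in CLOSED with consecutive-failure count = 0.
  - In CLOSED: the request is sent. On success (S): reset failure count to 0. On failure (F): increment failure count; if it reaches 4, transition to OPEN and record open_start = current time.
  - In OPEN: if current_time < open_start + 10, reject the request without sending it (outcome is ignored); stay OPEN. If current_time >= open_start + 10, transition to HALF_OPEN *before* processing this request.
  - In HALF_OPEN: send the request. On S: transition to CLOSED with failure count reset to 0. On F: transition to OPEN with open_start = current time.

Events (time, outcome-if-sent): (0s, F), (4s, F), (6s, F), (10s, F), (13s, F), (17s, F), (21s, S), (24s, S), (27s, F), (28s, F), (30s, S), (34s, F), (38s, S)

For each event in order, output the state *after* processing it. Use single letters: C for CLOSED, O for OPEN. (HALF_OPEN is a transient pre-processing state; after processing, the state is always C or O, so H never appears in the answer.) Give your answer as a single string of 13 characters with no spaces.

State after each event:
  event#1 t=0s outcome=F: state=CLOSED
  event#2 t=4s outcome=F: state=CLOSED
  event#3 t=6s outcome=F: state=CLOSED
  event#4 t=10s outcome=F: state=OPEN
  event#5 t=13s outcome=F: state=OPEN
  event#6 t=17s outcome=F: state=OPEN
  event#7 t=21s outcome=S: state=CLOSED
  event#8 t=24s outcome=S: state=CLOSED
  event#9 t=27s outcome=F: state=CLOSED
  event#10 t=28s outcome=F: state=CLOSED
  event#11 t=30s outcome=S: state=CLOSED
  event#12 t=34s outcome=F: state=CLOSED
  event#13 t=38s outcome=S: state=CLOSED

Answer: CCCOOOCCCCCCC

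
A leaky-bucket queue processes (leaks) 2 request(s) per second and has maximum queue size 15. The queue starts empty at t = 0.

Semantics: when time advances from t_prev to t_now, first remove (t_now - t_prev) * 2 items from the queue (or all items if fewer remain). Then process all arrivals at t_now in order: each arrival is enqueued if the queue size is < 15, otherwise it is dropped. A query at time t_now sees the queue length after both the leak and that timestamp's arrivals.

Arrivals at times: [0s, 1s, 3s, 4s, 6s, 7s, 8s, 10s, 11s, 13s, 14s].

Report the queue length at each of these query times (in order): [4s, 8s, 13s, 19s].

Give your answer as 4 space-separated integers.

Queue lengths at query times:
  query t=4s: backlog = 1
  query t=8s: backlog = 1
  query t=13s: backlog = 1
  query t=19s: backlog = 0

Answer: 1 1 1 0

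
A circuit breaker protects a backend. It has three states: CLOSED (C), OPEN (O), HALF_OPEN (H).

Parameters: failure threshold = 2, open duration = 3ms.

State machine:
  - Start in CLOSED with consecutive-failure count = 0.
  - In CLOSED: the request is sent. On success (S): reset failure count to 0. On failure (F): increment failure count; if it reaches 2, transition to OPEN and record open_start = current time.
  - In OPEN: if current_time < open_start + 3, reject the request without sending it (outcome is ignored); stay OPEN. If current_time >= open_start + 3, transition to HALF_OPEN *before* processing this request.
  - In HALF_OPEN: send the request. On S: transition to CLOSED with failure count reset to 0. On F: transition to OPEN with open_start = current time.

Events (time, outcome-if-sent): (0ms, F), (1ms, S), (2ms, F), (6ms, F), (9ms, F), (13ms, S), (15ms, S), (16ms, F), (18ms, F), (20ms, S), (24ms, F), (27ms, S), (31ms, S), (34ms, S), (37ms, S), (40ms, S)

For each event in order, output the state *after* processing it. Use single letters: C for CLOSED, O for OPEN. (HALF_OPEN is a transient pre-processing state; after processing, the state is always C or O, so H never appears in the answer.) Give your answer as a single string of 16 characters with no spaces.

Answer: CCCOOCCCOOOCCCCC

Derivation:
State after each event:
  event#1 t=0ms outcome=F: state=CLOSED
  event#2 t=1ms outcome=S: state=CLOSED
  event#3 t=2ms outcome=F: state=CLOSED
  event#4 t=6ms outcome=F: state=OPEN
  event#5 t=9ms outcome=F: state=OPEN
  event#6 t=13ms outcome=S: state=CLOSED
  event#7 t=15ms outcome=S: state=CLOSED
  event#8 t=16ms outcome=F: state=CLOSED
  event#9 t=18ms outcome=F: state=OPEN
  event#10 t=20ms outcome=S: state=OPEN
  event#11 t=24ms outcome=F: state=OPEN
  event#12 t=27ms outcome=S: state=CLOSED
  event#13 t=31ms outcome=S: state=CLOSED
  event#14 t=34ms outcome=S: state=CLOSED
  event#15 t=37ms outcome=S: state=CLOSED
  event#16 t=40ms outcome=S: state=CLOSED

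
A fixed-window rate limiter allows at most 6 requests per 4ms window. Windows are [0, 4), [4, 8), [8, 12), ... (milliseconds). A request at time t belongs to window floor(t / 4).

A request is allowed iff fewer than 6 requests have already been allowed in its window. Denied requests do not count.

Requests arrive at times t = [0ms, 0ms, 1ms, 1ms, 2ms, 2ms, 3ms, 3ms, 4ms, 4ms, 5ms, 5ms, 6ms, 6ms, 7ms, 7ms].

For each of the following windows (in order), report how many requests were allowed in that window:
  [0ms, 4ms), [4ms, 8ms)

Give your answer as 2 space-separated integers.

Answer: 6 6

Derivation:
Processing requests:
  req#1 t=0ms (window 0): ALLOW
  req#2 t=0ms (window 0): ALLOW
  req#3 t=1ms (window 0): ALLOW
  req#4 t=1ms (window 0): ALLOW
  req#5 t=2ms (window 0): ALLOW
  req#6 t=2ms (window 0): ALLOW
  req#7 t=3ms (window 0): DENY
  req#8 t=3ms (window 0): DENY
  req#9 t=4ms (window 1): ALLOW
  req#10 t=4ms (window 1): ALLOW
  req#11 t=5ms (window 1): ALLOW
  req#12 t=5ms (window 1): ALLOW
  req#13 t=6ms (window 1): ALLOW
  req#14 t=6ms (window 1): ALLOW
  req#15 t=7ms (window 1): DENY
  req#16 t=7ms (window 1): DENY

Allowed counts by window: 6 6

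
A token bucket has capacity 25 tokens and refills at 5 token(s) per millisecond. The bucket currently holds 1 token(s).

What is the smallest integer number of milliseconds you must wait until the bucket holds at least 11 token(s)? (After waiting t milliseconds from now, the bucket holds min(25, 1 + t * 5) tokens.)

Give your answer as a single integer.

Need 1 + t * 5 >= 11, so t >= 10/5.
Smallest integer t = ceil(10/5) = 2.

Answer: 2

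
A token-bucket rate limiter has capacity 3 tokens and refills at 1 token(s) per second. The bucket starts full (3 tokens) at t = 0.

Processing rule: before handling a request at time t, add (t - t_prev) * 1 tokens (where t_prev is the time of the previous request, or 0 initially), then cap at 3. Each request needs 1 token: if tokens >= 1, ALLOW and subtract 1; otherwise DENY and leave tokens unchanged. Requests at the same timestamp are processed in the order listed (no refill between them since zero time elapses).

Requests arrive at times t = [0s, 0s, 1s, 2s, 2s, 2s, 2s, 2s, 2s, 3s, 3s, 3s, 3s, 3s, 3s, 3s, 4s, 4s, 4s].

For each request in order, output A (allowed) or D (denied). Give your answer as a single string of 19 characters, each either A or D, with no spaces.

Simulating step by step:
  req#1 t=0s: ALLOW
  req#2 t=0s: ALLOW
  req#3 t=1s: ALLOW
  req#4 t=2s: ALLOW
  req#5 t=2s: ALLOW
  req#6 t=2s: DENY
  req#7 t=2s: DENY
  req#8 t=2s: DENY
  req#9 t=2s: DENY
  req#10 t=3s: ALLOW
  req#11 t=3s: DENY
  req#12 t=3s: DENY
  req#13 t=3s: DENY
  req#14 t=3s: DENY
  req#15 t=3s: DENY
  req#16 t=3s: DENY
  req#17 t=4s: ALLOW
  req#18 t=4s: DENY
  req#19 t=4s: DENY

Answer: AAAAADDDDADDDDDDADD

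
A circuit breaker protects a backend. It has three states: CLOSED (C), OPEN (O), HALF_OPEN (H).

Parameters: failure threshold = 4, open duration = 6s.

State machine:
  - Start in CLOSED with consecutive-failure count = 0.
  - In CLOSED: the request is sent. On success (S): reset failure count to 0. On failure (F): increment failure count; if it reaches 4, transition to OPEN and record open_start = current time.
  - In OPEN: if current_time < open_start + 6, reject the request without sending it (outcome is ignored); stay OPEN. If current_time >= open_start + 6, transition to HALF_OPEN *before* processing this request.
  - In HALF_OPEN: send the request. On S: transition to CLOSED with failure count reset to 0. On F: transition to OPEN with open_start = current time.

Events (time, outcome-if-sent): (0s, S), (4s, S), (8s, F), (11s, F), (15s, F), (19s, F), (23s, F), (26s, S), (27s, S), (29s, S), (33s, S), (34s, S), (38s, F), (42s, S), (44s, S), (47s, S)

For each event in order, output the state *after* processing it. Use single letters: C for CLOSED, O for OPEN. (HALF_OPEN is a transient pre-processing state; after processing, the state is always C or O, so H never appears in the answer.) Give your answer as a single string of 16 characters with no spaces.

Answer: CCCCCOOCCCCCCCCC

Derivation:
State after each event:
  event#1 t=0s outcome=S: state=CLOSED
  event#2 t=4s outcome=S: state=CLOSED
  event#3 t=8s outcome=F: state=CLOSED
  event#4 t=11s outcome=F: state=CLOSED
  event#5 t=15s outcome=F: state=CLOSED
  event#6 t=19s outcome=F: state=OPEN
  event#7 t=23s outcome=F: state=OPEN
  event#8 t=26s outcome=S: state=CLOSED
  event#9 t=27s outcome=S: state=CLOSED
  event#10 t=29s outcome=S: state=CLOSED
  event#11 t=33s outcome=S: state=CLOSED
  event#12 t=34s outcome=S: state=CLOSED
  event#13 t=38s outcome=F: state=CLOSED
  event#14 t=42s outcome=S: state=CLOSED
  event#15 t=44s outcome=S: state=CLOSED
  event#16 t=47s outcome=S: state=CLOSED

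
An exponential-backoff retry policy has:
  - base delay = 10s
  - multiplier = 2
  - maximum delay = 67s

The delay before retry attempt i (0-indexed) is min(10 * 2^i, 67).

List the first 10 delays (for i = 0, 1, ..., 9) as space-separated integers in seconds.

Computing each delay:
  i=0: min(10*2^0, 67) = 10
  i=1: min(10*2^1, 67) = 20
  i=2: min(10*2^2, 67) = 40
  i=3: min(10*2^3, 67) = 67
  i=4: min(10*2^4, 67) = 67
  i=5: min(10*2^5, 67) = 67
  i=6: min(10*2^6, 67) = 67
  i=7: min(10*2^7, 67) = 67
  i=8: min(10*2^8, 67) = 67
  i=9: min(10*2^9, 67) = 67

Answer: 10 20 40 67 67 67 67 67 67 67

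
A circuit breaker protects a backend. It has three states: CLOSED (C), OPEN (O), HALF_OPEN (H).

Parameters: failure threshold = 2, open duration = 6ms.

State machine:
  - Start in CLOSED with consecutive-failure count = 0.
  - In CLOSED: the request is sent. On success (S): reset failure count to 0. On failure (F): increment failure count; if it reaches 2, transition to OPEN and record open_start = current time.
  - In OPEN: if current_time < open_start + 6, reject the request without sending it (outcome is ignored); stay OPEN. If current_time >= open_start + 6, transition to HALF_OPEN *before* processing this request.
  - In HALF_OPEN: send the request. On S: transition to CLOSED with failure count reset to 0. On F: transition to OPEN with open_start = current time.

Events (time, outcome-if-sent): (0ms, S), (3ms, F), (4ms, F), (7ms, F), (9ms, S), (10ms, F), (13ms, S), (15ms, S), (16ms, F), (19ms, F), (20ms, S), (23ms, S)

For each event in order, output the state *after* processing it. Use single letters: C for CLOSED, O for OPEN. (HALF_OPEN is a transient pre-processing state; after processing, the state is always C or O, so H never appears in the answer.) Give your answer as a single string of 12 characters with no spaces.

State after each event:
  event#1 t=0ms outcome=S: state=CLOSED
  event#2 t=3ms outcome=F: state=CLOSED
  event#3 t=4ms outcome=F: state=OPEN
  event#4 t=7ms outcome=F: state=OPEN
  event#5 t=9ms outcome=S: state=OPEN
  event#6 t=10ms outcome=F: state=OPEN
  event#7 t=13ms outcome=S: state=OPEN
  event#8 t=15ms outcome=S: state=OPEN
  event#9 t=16ms outcome=F: state=OPEN
  event#10 t=19ms outcome=F: state=OPEN
  event#11 t=20ms outcome=S: state=OPEN
  event#12 t=23ms outcome=S: state=CLOSED

Answer: CCOOOOOOOOOC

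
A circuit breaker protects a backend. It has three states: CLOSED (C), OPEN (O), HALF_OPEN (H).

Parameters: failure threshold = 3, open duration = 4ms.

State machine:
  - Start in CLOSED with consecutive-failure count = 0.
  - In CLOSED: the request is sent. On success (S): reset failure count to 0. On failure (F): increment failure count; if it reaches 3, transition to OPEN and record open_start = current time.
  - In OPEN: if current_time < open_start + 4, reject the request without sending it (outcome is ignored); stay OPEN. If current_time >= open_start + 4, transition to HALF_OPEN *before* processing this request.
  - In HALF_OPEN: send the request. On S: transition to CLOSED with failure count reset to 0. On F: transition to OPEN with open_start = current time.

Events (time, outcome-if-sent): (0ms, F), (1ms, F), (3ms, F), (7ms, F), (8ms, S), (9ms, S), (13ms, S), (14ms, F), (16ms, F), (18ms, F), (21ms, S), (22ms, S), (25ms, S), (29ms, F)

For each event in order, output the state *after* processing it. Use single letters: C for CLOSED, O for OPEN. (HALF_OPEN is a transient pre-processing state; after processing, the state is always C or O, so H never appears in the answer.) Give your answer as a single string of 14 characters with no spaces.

Answer: CCOOOOCCCOOCCC

Derivation:
State after each event:
  event#1 t=0ms outcome=F: state=CLOSED
  event#2 t=1ms outcome=F: state=CLOSED
  event#3 t=3ms outcome=F: state=OPEN
  event#4 t=7ms outcome=F: state=OPEN
  event#5 t=8ms outcome=S: state=OPEN
  event#6 t=9ms outcome=S: state=OPEN
  event#7 t=13ms outcome=S: state=CLOSED
  event#8 t=14ms outcome=F: state=CLOSED
  event#9 t=16ms outcome=F: state=CLOSED
  event#10 t=18ms outcome=F: state=OPEN
  event#11 t=21ms outcome=S: state=OPEN
  event#12 t=22ms outcome=S: state=CLOSED
  event#13 t=25ms outcome=S: state=CLOSED
  event#14 t=29ms outcome=F: state=CLOSED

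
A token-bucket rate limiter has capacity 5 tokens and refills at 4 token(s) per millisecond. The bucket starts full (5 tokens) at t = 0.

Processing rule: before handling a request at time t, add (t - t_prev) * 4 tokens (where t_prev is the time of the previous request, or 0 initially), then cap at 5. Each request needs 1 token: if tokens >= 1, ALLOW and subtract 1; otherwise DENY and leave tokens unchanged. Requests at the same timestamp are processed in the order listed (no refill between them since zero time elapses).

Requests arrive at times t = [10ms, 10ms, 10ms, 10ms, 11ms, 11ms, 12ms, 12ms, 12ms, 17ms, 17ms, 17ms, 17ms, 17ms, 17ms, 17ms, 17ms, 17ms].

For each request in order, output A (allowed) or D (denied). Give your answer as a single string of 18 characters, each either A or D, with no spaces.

Answer: AAAAAAAAAAAAAADDDD

Derivation:
Simulating step by step:
  req#1 t=10ms: ALLOW
  req#2 t=10ms: ALLOW
  req#3 t=10ms: ALLOW
  req#4 t=10ms: ALLOW
  req#5 t=11ms: ALLOW
  req#6 t=11ms: ALLOW
  req#7 t=12ms: ALLOW
  req#8 t=12ms: ALLOW
  req#9 t=12ms: ALLOW
  req#10 t=17ms: ALLOW
  req#11 t=17ms: ALLOW
  req#12 t=17ms: ALLOW
  req#13 t=17ms: ALLOW
  req#14 t=17ms: ALLOW
  req#15 t=17ms: DENY
  req#16 t=17ms: DENY
  req#17 t=17ms: DENY
  req#18 t=17ms: DENY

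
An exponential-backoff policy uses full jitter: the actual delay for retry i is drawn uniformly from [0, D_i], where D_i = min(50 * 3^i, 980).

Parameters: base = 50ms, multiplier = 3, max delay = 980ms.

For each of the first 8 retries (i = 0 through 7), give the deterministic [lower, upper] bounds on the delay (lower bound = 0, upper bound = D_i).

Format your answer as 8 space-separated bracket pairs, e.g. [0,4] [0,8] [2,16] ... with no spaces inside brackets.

Computing bounds per retry:
  i=0: D_i=min(50*3^0,980)=50, bounds=[0,50]
  i=1: D_i=min(50*3^1,980)=150, bounds=[0,150]
  i=2: D_i=min(50*3^2,980)=450, bounds=[0,450]
  i=3: D_i=min(50*3^3,980)=980, bounds=[0,980]
  i=4: D_i=min(50*3^4,980)=980, bounds=[0,980]
  i=5: D_i=min(50*3^5,980)=980, bounds=[0,980]
  i=6: D_i=min(50*3^6,980)=980, bounds=[0,980]
  i=7: D_i=min(50*3^7,980)=980, bounds=[0,980]

Answer: [0,50] [0,150] [0,450] [0,980] [0,980] [0,980] [0,980] [0,980]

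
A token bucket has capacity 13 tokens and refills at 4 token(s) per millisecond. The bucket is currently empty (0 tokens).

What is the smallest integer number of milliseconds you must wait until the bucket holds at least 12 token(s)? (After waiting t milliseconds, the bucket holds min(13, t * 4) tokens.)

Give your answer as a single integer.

Answer: 3

Derivation:
Need t * 4 >= 12, so t >= 12/4.
Smallest integer t = ceil(12/4) = 3.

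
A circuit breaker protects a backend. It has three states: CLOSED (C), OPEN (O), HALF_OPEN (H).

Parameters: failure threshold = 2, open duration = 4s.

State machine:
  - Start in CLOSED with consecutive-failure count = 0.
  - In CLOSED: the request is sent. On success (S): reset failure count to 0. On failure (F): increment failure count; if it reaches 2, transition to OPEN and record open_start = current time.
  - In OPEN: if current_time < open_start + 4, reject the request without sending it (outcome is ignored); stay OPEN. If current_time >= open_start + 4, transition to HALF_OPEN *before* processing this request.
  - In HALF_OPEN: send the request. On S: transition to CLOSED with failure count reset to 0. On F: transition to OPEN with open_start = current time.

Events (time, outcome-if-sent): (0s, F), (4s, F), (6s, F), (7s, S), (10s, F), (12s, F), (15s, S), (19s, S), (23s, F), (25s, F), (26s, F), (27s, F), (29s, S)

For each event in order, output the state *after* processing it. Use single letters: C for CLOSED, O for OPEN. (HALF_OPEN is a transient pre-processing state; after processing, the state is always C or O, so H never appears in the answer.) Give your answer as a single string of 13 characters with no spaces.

Answer: COOOOOCCCOOOC

Derivation:
State after each event:
  event#1 t=0s outcome=F: state=CLOSED
  event#2 t=4s outcome=F: state=OPEN
  event#3 t=6s outcome=F: state=OPEN
  event#4 t=7s outcome=S: state=OPEN
  event#5 t=10s outcome=F: state=OPEN
  event#6 t=12s outcome=F: state=OPEN
  event#7 t=15s outcome=S: state=CLOSED
  event#8 t=19s outcome=S: state=CLOSED
  event#9 t=23s outcome=F: state=CLOSED
  event#10 t=25s outcome=F: state=OPEN
  event#11 t=26s outcome=F: state=OPEN
  event#12 t=27s outcome=F: state=OPEN
  event#13 t=29s outcome=S: state=CLOSED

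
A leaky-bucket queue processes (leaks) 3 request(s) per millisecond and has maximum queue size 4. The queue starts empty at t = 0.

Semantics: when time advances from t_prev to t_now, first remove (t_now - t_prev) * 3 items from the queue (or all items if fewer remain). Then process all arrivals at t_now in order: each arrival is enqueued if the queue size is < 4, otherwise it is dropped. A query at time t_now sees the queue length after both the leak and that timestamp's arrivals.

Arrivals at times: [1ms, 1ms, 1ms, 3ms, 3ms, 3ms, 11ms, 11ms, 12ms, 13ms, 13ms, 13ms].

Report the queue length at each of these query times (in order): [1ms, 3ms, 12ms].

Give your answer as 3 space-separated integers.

Answer: 3 3 1

Derivation:
Queue lengths at query times:
  query t=1ms: backlog = 3
  query t=3ms: backlog = 3
  query t=12ms: backlog = 1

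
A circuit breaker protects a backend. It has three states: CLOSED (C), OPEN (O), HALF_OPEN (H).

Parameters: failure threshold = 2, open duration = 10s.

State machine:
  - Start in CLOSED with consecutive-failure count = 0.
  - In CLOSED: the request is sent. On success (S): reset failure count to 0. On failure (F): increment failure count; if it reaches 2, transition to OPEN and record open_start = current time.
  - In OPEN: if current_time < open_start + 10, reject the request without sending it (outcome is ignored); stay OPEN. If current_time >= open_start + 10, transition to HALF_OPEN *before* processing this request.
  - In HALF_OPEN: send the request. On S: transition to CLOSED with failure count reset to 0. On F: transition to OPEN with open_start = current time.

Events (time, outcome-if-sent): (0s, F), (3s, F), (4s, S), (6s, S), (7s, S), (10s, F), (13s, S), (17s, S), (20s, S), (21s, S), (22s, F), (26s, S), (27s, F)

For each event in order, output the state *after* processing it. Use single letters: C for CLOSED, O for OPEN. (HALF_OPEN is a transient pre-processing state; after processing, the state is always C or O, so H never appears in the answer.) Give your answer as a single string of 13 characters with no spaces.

Answer: COOOOOCCCCCCC

Derivation:
State after each event:
  event#1 t=0s outcome=F: state=CLOSED
  event#2 t=3s outcome=F: state=OPEN
  event#3 t=4s outcome=S: state=OPEN
  event#4 t=6s outcome=S: state=OPEN
  event#5 t=7s outcome=S: state=OPEN
  event#6 t=10s outcome=F: state=OPEN
  event#7 t=13s outcome=S: state=CLOSED
  event#8 t=17s outcome=S: state=CLOSED
  event#9 t=20s outcome=S: state=CLOSED
  event#10 t=21s outcome=S: state=CLOSED
  event#11 t=22s outcome=F: state=CLOSED
  event#12 t=26s outcome=S: state=CLOSED
  event#13 t=27s outcome=F: state=CLOSED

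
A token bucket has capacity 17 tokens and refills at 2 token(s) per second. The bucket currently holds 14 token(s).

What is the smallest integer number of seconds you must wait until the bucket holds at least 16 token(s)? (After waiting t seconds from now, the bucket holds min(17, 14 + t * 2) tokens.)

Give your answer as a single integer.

Answer: 1

Derivation:
Need 14 + t * 2 >= 16, so t >= 2/2.
Smallest integer t = ceil(2/2) = 1.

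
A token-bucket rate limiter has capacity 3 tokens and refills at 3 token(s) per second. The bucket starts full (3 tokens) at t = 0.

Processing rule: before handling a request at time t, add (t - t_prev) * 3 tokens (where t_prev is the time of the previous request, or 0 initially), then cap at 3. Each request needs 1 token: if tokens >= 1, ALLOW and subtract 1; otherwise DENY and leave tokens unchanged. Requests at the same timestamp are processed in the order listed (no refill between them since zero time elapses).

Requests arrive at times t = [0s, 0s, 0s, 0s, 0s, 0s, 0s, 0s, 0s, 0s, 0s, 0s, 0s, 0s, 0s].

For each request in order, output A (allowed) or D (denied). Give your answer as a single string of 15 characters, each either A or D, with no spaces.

Answer: AAADDDDDDDDDDDD

Derivation:
Simulating step by step:
  req#1 t=0s: ALLOW
  req#2 t=0s: ALLOW
  req#3 t=0s: ALLOW
  req#4 t=0s: DENY
  req#5 t=0s: DENY
  req#6 t=0s: DENY
  req#7 t=0s: DENY
  req#8 t=0s: DENY
  req#9 t=0s: DENY
  req#10 t=0s: DENY
  req#11 t=0s: DENY
  req#12 t=0s: DENY
  req#13 t=0s: DENY
  req#14 t=0s: DENY
  req#15 t=0s: DENY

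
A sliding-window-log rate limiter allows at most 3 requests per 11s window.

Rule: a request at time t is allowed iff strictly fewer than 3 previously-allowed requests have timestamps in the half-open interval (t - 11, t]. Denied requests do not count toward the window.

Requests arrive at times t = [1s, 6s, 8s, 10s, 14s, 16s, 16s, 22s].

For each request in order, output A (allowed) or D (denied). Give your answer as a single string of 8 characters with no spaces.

Answer: AAADADDA

Derivation:
Tracking allowed requests in the window:
  req#1 t=1s: ALLOW
  req#2 t=6s: ALLOW
  req#3 t=8s: ALLOW
  req#4 t=10s: DENY
  req#5 t=14s: ALLOW
  req#6 t=16s: DENY
  req#7 t=16s: DENY
  req#8 t=22s: ALLOW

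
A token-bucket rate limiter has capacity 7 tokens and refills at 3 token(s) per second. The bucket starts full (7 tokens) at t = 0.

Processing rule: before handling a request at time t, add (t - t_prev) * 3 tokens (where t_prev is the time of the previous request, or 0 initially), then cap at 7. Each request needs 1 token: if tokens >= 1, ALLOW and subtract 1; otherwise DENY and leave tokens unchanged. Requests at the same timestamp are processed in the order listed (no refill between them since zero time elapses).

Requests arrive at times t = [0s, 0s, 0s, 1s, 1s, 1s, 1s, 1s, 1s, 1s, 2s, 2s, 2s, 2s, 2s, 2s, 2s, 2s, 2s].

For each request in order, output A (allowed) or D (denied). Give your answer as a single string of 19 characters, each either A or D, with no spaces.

Answer: AAAAAAAAAAAAADDDDDD

Derivation:
Simulating step by step:
  req#1 t=0s: ALLOW
  req#2 t=0s: ALLOW
  req#3 t=0s: ALLOW
  req#4 t=1s: ALLOW
  req#5 t=1s: ALLOW
  req#6 t=1s: ALLOW
  req#7 t=1s: ALLOW
  req#8 t=1s: ALLOW
  req#9 t=1s: ALLOW
  req#10 t=1s: ALLOW
  req#11 t=2s: ALLOW
  req#12 t=2s: ALLOW
  req#13 t=2s: ALLOW
  req#14 t=2s: DENY
  req#15 t=2s: DENY
  req#16 t=2s: DENY
  req#17 t=2s: DENY
  req#18 t=2s: DENY
  req#19 t=2s: DENY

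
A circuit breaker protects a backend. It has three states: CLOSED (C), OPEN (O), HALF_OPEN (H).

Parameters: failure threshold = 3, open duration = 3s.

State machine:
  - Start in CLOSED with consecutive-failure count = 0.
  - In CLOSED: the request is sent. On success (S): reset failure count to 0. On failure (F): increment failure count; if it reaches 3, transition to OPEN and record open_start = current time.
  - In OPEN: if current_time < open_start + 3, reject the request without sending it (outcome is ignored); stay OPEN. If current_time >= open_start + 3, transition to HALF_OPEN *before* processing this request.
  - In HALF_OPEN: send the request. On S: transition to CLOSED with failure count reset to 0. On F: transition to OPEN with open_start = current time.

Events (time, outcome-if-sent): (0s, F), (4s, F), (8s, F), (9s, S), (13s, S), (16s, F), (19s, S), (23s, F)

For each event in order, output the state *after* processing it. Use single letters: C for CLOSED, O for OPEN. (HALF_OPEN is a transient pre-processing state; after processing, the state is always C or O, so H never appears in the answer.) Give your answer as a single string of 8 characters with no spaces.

Answer: CCOOCCCC

Derivation:
State after each event:
  event#1 t=0s outcome=F: state=CLOSED
  event#2 t=4s outcome=F: state=CLOSED
  event#3 t=8s outcome=F: state=OPEN
  event#4 t=9s outcome=S: state=OPEN
  event#5 t=13s outcome=S: state=CLOSED
  event#6 t=16s outcome=F: state=CLOSED
  event#7 t=19s outcome=S: state=CLOSED
  event#8 t=23s outcome=F: state=CLOSED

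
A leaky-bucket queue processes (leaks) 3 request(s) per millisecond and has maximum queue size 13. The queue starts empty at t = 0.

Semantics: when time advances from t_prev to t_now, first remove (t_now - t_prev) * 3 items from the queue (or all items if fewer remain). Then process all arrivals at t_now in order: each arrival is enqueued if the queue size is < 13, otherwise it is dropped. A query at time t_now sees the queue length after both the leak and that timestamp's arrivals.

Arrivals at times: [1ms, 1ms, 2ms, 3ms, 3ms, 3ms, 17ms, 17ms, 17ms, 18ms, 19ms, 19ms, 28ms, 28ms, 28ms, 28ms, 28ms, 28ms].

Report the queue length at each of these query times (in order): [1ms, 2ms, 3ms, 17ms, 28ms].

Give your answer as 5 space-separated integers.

Answer: 2 1 3 3 6

Derivation:
Queue lengths at query times:
  query t=1ms: backlog = 2
  query t=2ms: backlog = 1
  query t=3ms: backlog = 3
  query t=17ms: backlog = 3
  query t=28ms: backlog = 6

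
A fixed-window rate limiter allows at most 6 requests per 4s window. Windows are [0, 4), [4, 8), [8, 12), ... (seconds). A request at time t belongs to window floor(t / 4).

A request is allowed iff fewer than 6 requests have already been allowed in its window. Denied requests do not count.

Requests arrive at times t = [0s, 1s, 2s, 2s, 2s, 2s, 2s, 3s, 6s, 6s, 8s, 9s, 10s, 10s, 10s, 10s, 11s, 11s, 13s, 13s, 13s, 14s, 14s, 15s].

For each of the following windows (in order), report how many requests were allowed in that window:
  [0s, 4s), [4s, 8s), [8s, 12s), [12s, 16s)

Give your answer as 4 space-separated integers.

Processing requests:
  req#1 t=0s (window 0): ALLOW
  req#2 t=1s (window 0): ALLOW
  req#3 t=2s (window 0): ALLOW
  req#4 t=2s (window 0): ALLOW
  req#5 t=2s (window 0): ALLOW
  req#6 t=2s (window 0): ALLOW
  req#7 t=2s (window 0): DENY
  req#8 t=3s (window 0): DENY
  req#9 t=6s (window 1): ALLOW
  req#10 t=6s (window 1): ALLOW
  req#11 t=8s (window 2): ALLOW
  req#12 t=9s (window 2): ALLOW
  req#13 t=10s (window 2): ALLOW
  req#14 t=10s (window 2): ALLOW
  req#15 t=10s (window 2): ALLOW
  req#16 t=10s (window 2): ALLOW
  req#17 t=11s (window 2): DENY
  req#18 t=11s (window 2): DENY
  req#19 t=13s (window 3): ALLOW
  req#20 t=13s (window 3): ALLOW
  req#21 t=13s (window 3): ALLOW
  req#22 t=14s (window 3): ALLOW
  req#23 t=14s (window 3): ALLOW
  req#24 t=15s (window 3): ALLOW

Allowed counts by window: 6 2 6 6

Answer: 6 2 6 6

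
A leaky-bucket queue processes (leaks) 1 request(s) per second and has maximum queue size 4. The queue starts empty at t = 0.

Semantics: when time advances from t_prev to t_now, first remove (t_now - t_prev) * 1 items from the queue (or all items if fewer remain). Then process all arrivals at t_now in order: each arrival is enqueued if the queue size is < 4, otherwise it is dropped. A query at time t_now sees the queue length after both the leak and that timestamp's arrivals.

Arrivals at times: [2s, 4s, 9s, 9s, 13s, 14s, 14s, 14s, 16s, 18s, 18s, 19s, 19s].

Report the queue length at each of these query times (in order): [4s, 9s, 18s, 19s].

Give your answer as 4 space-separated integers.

Queue lengths at query times:
  query t=4s: backlog = 1
  query t=9s: backlog = 2
  query t=18s: backlog = 2
  query t=19s: backlog = 3

Answer: 1 2 2 3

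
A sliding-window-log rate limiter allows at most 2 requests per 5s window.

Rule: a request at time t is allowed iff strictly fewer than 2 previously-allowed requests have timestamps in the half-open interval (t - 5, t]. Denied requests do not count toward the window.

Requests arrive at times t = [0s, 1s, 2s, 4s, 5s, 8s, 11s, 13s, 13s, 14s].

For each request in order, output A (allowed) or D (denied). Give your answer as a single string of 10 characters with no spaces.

Tracking allowed requests in the window:
  req#1 t=0s: ALLOW
  req#2 t=1s: ALLOW
  req#3 t=2s: DENY
  req#4 t=4s: DENY
  req#5 t=5s: ALLOW
  req#6 t=8s: ALLOW
  req#7 t=11s: ALLOW
  req#8 t=13s: ALLOW
  req#9 t=13s: DENY
  req#10 t=14s: DENY

Answer: AADDAAAADD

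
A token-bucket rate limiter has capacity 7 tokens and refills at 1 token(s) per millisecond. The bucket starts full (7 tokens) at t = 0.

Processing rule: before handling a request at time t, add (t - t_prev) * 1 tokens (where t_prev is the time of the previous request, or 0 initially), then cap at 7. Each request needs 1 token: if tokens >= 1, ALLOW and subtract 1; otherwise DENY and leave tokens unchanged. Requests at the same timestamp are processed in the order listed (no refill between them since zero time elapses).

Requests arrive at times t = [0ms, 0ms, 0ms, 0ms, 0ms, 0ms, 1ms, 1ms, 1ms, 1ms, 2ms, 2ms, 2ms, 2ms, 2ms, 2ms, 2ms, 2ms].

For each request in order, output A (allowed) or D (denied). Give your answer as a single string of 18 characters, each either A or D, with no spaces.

Simulating step by step:
  req#1 t=0ms: ALLOW
  req#2 t=0ms: ALLOW
  req#3 t=0ms: ALLOW
  req#4 t=0ms: ALLOW
  req#5 t=0ms: ALLOW
  req#6 t=0ms: ALLOW
  req#7 t=1ms: ALLOW
  req#8 t=1ms: ALLOW
  req#9 t=1ms: DENY
  req#10 t=1ms: DENY
  req#11 t=2ms: ALLOW
  req#12 t=2ms: DENY
  req#13 t=2ms: DENY
  req#14 t=2ms: DENY
  req#15 t=2ms: DENY
  req#16 t=2ms: DENY
  req#17 t=2ms: DENY
  req#18 t=2ms: DENY

Answer: AAAAAAAADDADDDDDDD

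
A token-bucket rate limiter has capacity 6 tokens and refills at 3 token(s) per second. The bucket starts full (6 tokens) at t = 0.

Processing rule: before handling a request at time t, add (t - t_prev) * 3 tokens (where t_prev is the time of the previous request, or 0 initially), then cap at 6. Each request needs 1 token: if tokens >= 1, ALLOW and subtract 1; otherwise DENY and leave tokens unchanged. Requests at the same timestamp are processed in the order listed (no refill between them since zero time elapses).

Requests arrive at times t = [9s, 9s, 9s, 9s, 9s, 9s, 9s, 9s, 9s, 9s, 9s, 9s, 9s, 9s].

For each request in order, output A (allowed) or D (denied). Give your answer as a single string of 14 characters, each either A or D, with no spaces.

Answer: AAAAAADDDDDDDD

Derivation:
Simulating step by step:
  req#1 t=9s: ALLOW
  req#2 t=9s: ALLOW
  req#3 t=9s: ALLOW
  req#4 t=9s: ALLOW
  req#5 t=9s: ALLOW
  req#6 t=9s: ALLOW
  req#7 t=9s: DENY
  req#8 t=9s: DENY
  req#9 t=9s: DENY
  req#10 t=9s: DENY
  req#11 t=9s: DENY
  req#12 t=9s: DENY
  req#13 t=9s: DENY
  req#14 t=9s: DENY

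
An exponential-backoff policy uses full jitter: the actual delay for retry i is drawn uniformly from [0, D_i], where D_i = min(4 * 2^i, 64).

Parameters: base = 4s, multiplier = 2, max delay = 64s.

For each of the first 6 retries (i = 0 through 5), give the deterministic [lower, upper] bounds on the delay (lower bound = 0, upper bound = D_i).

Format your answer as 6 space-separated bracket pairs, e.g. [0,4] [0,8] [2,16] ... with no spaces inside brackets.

Answer: [0,4] [0,8] [0,16] [0,32] [0,64] [0,64]

Derivation:
Computing bounds per retry:
  i=0: D_i=min(4*2^0,64)=4, bounds=[0,4]
  i=1: D_i=min(4*2^1,64)=8, bounds=[0,8]
  i=2: D_i=min(4*2^2,64)=16, bounds=[0,16]
  i=3: D_i=min(4*2^3,64)=32, bounds=[0,32]
  i=4: D_i=min(4*2^4,64)=64, bounds=[0,64]
  i=5: D_i=min(4*2^5,64)=64, bounds=[0,64]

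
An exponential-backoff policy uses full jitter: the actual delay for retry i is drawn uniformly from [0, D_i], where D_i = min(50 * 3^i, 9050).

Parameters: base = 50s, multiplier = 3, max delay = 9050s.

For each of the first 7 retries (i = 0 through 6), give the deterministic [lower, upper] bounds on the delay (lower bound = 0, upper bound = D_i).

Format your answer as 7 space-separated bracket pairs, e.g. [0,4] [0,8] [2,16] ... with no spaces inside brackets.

Answer: [0,50] [0,150] [0,450] [0,1350] [0,4050] [0,9050] [0,9050]

Derivation:
Computing bounds per retry:
  i=0: D_i=min(50*3^0,9050)=50, bounds=[0,50]
  i=1: D_i=min(50*3^1,9050)=150, bounds=[0,150]
  i=2: D_i=min(50*3^2,9050)=450, bounds=[0,450]
  i=3: D_i=min(50*3^3,9050)=1350, bounds=[0,1350]
  i=4: D_i=min(50*3^4,9050)=4050, bounds=[0,4050]
  i=5: D_i=min(50*3^5,9050)=9050, bounds=[0,9050]
  i=6: D_i=min(50*3^6,9050)=9050, bounds=[0,9050]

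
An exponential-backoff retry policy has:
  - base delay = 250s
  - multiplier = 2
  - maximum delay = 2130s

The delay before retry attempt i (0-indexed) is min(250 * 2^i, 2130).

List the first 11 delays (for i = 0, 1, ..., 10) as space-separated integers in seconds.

Computing each delay:
  i=0: min(250*2^0, 2130) = 250
  i=1: min(250*2^1, 2130) = 500
  i=2: min(250*2^2, 2130) = 1000
  i=3: min(250*2^3, 2130) = 2000
  i=4: min(250*2^4, 2130) = 2130
  i=5: min(250*2^5, 2130) = 2130
  i=6: min(250*2^6, 2130) = 2130
  i=7: min(250*2^7, 2130) = 2130
  i=8: min(250*2^8, 2130) = 2130
  i=9: min(250*2^9, 2130) = 2130
  i=10: min(250*2^10, 2130) = 2130

Answer: 250 500 1000 2000 2130 2130 2130 2130 2130 2130 2130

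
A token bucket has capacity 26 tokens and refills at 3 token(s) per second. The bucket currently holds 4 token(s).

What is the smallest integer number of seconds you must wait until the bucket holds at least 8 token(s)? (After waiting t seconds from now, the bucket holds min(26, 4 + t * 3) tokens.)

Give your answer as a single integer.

Answer: 2

Derivation:
Need 4 + t * 3 >= 8, so t >= 4/3.
Smallest integer t = ceil(4/3) = 2.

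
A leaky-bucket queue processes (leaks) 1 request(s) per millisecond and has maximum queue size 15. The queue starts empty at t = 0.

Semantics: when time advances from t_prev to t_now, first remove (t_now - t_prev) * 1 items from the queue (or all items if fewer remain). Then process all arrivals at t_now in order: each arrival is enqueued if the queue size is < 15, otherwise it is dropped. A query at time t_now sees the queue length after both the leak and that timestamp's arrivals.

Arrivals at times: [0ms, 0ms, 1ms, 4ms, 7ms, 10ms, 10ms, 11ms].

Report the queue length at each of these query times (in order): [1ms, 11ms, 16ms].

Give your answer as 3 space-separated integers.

Answer: 2 2 0

Derivation:
Queue lengths at query times:
  query t=1ms: backlog = 2
  query t=11ms: backlog = 2
  query t=16ms: backlog = 0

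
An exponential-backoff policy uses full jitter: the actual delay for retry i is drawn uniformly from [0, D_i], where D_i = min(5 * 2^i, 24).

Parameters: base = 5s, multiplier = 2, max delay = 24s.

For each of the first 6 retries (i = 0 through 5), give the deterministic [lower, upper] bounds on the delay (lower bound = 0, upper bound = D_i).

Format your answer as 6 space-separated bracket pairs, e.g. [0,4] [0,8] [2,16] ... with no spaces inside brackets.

Answer: [0,5] [0,10] [0,20] [0,24] [0,24] [0,24]

Derivation:
Computing bounds per retry:
  i=0: D_i=min(5*2^0,24)=5, bounds=[0,5]
  i=1: D_i=min(5*2^1,24)=10, bounds=[0,10]
  i=2: D_i=min(5*2^2,24)=20, bounds=[0,20]
  i=3: D_i=min(5*2^3,24)=24, bounds=[0,24]
  i=4: D_i=min(5*2^4,24)=24, bounds=[0,24]
  i=5: D_i=min(5*2^5,24)=24, bounds=[0,24]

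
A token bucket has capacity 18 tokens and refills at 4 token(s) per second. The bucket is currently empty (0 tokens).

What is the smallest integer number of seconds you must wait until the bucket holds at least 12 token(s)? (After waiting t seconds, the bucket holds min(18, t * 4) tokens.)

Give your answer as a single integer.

Need t * 4 >= 12, so t >= 12/4.
Smallest integer t = ceil(12/4) = 3.

Answer: 3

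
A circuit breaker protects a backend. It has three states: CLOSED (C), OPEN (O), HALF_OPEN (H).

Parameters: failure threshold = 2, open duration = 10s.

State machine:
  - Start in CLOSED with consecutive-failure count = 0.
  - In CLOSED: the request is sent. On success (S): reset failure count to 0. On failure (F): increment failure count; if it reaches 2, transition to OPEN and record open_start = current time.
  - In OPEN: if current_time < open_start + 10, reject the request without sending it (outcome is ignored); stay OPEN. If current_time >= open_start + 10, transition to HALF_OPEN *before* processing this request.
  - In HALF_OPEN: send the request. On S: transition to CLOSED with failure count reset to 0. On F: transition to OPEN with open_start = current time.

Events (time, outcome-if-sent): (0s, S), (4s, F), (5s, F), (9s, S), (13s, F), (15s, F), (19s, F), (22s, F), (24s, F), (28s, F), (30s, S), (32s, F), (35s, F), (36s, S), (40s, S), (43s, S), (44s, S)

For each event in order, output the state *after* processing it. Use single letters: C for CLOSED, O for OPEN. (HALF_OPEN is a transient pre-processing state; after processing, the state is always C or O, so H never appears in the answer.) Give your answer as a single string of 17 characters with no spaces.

Answer: CCOOOOOOOOOOOOCCC

Derivation:
State after each event:
  event#1 t=0s outcome=S: state=CLOSED
  event#2 t=4s outcome=F: state=CLOSED
  event#3 t=5s outcome=F: state=OPEN
  event#4 t=9s outcome=S: state=OPEN
  event#5 t=13s outcome=F: state=OPEN
  event#6 t=15s outcome=F: state=OPEN
  event#7 t=19s outcome=F: state=OPEN
  event#8 t=22s outcome=F: state=OPEN
  event#9 t=24s outcome=F: state=OPEN
  event#10 t=28s outcome=F: state=OPEN
  event#11 t=30s outcome=S: state=OPEN
  event#12 t=32s outcome=F: state=OPEN
  event#13 t=35s outcome=F: state=OPEN
  event#14 t=36s outcome=S: state=OPEN
  event#15 t=40s outcome=S: state=CLOSED
  event#16 t=43s outcome=S: state=CLOSED
  event#17 t=44s outcome=S: state=CLOSED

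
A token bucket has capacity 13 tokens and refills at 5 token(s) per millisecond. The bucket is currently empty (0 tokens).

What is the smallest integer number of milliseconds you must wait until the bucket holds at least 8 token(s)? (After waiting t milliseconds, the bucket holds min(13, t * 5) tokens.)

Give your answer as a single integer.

Need t * 5 >= 8, so t >= 8/5.
Smallest integer t = ceil(8/5) = 2.

Answer: 2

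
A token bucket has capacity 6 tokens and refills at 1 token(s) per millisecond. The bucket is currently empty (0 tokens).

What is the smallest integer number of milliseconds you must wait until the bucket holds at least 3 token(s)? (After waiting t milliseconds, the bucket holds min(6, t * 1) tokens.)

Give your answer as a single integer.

Need t * 1 >= 3, so t >= 3/1.
Smallest integer t = ceil(3/1) = 3.

Answer: 3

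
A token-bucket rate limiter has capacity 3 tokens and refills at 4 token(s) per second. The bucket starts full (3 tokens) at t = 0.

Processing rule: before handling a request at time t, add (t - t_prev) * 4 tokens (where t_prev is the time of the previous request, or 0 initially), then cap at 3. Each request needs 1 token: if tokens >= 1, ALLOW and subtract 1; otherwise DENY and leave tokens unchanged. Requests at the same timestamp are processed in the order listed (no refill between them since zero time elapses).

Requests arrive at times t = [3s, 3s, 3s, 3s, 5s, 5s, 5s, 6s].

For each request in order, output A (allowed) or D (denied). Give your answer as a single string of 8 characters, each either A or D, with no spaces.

Answer: AAADAAAA

Derivation:
Simulating step by step:
  req#1 t=3s: ALLOW
  req#2 t=3s: ALLOW
  req#3 t=3s: ALLOW
  req#4 t=3s: DENY
  req#5 t=5s: ALLOW
  req#6 t=5s: ALLOW
  req#7 t=5s: ALLOW
  req#8 t=6s: ALLOW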